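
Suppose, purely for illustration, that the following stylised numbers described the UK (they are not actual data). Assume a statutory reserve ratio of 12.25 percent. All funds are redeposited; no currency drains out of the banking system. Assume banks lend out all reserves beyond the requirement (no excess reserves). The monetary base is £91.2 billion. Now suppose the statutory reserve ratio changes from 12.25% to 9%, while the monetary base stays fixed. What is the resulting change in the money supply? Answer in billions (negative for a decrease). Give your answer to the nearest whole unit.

Initially m₁ = 1 / (0.1225) ≈ 8.1633, so M₁ = 8.1633 × 91.2 ≈ 744.493 billion.
After the change m₂ = 1 / (0.09) ≈ 11.1111, so M₂ = 11.1111 × 91.2 ≈ 1013.3323 billion.
ΔM = M₂ − M₁ = 1013.3323 − 744.493 = 268.8393 billion.

£269 billion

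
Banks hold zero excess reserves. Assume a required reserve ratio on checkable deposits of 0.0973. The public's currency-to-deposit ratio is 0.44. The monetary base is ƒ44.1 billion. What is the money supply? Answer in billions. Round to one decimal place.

ƒ118.2 billion

The money multiplier is m = (1 + c) / (rr + c) = (1 + 0.44) / (0.0973 + 0.44) ≈ 2.6801.
So M = m × MB = 2.6801 × 44.1 ≈ 118.1924 billion.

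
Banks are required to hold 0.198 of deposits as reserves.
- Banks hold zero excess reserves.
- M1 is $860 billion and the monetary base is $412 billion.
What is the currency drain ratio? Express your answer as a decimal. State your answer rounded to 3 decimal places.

0.540

Using m = M/MB = 860/412 ≈ 2.087379. From m = (1 + c)/(c + rr + e), rearranging gives 1 + c = m·(c + rr + e), so c·(1 − m) = m·(rr + e) − 1.
Hence c = [m·(rr + e) − 1]/(1 − m) = [2.087379 × (0.198 + 0) − 1] / (1 − 2.087379) ≈ 0.539553.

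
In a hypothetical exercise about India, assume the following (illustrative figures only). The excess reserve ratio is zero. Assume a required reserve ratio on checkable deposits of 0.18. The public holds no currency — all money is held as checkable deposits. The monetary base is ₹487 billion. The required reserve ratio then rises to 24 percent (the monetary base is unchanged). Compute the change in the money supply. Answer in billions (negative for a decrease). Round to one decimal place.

-676.4 billion

Initially m₁ = 1 / (0.18) ≈ 5.55556, so M₁ = 5.55556 × 487 ≈ 2705.5577 billion.
After the change m₂ = 1 / (0.24) ≈ 4.16667, so M₂ = 4.16667 × 487 ≈ 2029.1683 billion.
ΔM = M₂ − M₁ = 2029.1683 − 2705.5577 = -676.3894 billion.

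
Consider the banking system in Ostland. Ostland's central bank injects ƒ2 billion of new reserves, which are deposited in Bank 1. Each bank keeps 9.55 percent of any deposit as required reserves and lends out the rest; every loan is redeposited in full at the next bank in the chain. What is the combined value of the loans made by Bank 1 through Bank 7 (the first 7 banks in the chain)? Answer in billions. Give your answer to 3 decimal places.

ƒ9.560 billion

Bank i lends (1 − rr)^i of the original deposit: Bank 1 lends 2·0.9045 = 1.8090, Bank 2 lends 2·0.9045² ≈ 1.6362, and so on.
Summing a geometric series: total = 2·[0.9045·(1 − 0.9045^7) / (1 − 0.9045)] ≈ 9.5604 billion.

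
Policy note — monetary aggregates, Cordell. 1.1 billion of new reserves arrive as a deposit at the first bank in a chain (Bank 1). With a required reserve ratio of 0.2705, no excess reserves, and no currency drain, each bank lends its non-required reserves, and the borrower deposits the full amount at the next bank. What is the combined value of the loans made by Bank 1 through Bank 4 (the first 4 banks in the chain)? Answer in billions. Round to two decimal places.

2.13 billion

Bank i lends (1 − rr)^i of the original deposit: Bank 1 lends 1.1·0.7295 ≈ 0.8025, Bank 2 lends 1.1·0.7295² ≈ 0.5854, and so on.
Summing a geometric series: total = 1.1·[0.7295·(1 − 0.7295^4) / (1 − 0.7295)] ≈ 2.1264 billion.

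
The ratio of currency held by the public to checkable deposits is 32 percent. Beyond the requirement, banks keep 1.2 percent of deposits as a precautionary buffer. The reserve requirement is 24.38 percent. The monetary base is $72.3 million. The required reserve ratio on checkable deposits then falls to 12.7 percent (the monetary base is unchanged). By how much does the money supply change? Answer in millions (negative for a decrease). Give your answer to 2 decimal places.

$42.18 million

Initially m₁ = (1 + 0.32) / (0.2438 + 0.012 + 0.32) ≈ 2.29246, so M₁ = 2.29246 × 72.3 ≈ 165.7449 million.
After the change m₂ = (1 + 0.32) / (0.127 + 0.012 + 0.32) ≈ 2.87582, so M₂ = 2.87582 × 72.3 ≈ 207.9218 million.
ΔM = M₂ − M₁ = 207.9218 − 165.7449 = 42.1769 million.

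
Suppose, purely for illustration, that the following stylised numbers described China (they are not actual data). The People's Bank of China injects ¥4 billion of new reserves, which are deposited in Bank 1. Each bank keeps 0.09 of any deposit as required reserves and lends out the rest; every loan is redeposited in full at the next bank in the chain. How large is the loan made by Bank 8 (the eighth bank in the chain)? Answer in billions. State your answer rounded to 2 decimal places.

Each bank lends a fraction (1 − rr) = 0.9100 of the deposit it receives, so Bank 8 receives 4·0.9100^7 and lends 4·0.9100^8 ≈ 1.8810 billion.

¥1.88 billion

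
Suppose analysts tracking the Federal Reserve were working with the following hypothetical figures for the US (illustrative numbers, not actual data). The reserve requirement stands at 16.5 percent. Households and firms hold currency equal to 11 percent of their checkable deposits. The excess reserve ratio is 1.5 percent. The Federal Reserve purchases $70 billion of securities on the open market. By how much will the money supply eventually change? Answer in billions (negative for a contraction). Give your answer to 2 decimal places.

$267.93 billion

The money multiplier is m = (1 + c) / (rr + e + c) = (1 + 0.11) / (0.165 + 0.015 + 0.11) ≈ 3.82759.
The purchase adds 70 billion of base, so ΔM = m × ΔMB = 3.82759 × (+70) = 267.9313 billion.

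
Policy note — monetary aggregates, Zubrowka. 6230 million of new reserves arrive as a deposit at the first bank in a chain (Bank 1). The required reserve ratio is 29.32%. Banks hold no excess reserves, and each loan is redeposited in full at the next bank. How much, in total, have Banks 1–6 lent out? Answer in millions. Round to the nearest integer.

13146 million

Bank i lends (1 − rr)^i of the original deposit: Bank 1 lends 6230·0.7068 = 4403.3640, Bank 2 lends 6230·0.7068² ≈ 3112.2977, and so on.
Summing a geometric series: total = 6230·[0.7068·(1 − 0.7068^6) / (1 − 0.7068)] ≈ 13145.8894 million.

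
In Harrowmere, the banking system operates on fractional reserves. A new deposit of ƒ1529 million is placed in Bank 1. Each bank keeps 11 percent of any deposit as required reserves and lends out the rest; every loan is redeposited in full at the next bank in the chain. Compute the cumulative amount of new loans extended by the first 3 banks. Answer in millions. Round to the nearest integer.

ƒ3650 million

Bank i lends (1 − rr)^i of the original deposit: Bank 1 lends 1529·0.8900 = 1360.8100, Bank 2 lends 1529·0.8900² = 1211.1209, and so on.
Summing a geometric series: total = 1529·[0.8900·(1 − 0.8900^3) / (1 − 0.8900)] ≈ 3649.8285 million.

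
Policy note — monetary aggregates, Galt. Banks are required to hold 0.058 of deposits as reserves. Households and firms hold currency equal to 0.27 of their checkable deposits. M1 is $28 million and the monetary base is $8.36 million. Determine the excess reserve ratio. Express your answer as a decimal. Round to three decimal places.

0.051

Using m = M/MB = 28/8.36 ≈ 3.349282. Since m = (1 + c)/(c + rr + e), the denominator satisfies c + rr + e = (1 + c)/m = (1 + 0.27) / 3.349282 ≈ 0.379186.
With c = 0.27 and rr = 0.058, the excess reserve ratio is 0.379186 − 0.27 − 0.058 = 0.051186.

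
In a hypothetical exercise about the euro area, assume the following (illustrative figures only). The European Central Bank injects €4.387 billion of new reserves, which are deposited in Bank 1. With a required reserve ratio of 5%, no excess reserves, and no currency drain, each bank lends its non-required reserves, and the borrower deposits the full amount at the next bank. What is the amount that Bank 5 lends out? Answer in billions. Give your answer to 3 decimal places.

€3.395 billion

Each bank lends a fraction (1 − rr) = 0.9500 of the deposit it receives, so Bank 5 receives 4.387·0.9500^4 and lends 4.387·0.9500^5 ≈ 3.3946 billion.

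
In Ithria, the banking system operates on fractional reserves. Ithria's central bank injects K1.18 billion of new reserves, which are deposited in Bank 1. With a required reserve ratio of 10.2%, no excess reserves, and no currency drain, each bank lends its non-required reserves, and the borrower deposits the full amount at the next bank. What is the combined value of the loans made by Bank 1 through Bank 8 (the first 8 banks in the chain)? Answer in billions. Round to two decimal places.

Bank i lends (1 − rr)^i of the original deposit: Bank 1 lends 1.18·0.8980 ≈ 1.0596, Bank 2 lends 1.18·0.8980² ≈ 0.9516, and so on.
Summing a geometric series: total = 1.18·[0.8980·(1 − 0.8980^8) / (1 − 0.8980)] ≈ 5.9955 billion.

K6.00 billion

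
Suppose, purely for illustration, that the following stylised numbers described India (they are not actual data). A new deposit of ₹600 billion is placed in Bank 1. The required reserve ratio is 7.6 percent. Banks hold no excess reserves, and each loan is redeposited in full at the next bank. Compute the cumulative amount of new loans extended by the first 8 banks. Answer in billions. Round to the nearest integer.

₹3419 billion

Bank i lends (1 − rr)^i of the original deposit: Bank 1 lends 600·0.9240 = 554.4000, Bank 2 lends 600·0.9240² = 512.2656, and so on.
Summing a geometric series: total = 600·[0.9240·(1 − 0.9240^8) / (1 − 0.9240)] ≈ 3418.7223 billion.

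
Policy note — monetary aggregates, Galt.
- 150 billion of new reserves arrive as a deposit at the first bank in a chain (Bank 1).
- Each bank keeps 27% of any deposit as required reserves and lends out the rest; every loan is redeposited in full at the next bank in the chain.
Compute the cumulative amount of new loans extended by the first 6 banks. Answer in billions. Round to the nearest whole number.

344 billion

Bank i lends (1 − rr)^i of the original deposit: Bank 1 lends 150·0.7300 = 109.5000, Bank 2 lends 150·0.7300² = 79.9350, and so on.
Summing a geometric series: total = 150·[0.7300·(1 − 0.7300^6) / (1 − 0.7300)] ≈ 344.1811 billion.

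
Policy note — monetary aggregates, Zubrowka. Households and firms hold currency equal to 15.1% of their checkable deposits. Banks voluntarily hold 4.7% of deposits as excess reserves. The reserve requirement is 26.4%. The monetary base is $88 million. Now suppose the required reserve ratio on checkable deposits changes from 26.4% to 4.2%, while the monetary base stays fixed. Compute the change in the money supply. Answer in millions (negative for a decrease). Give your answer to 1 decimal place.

Initially m₁ = (1 + 0.151) / (0.264 + 0.047 + 0.151) ≈ 2.4913, so M₁ = 2.4913 × 88 = 219.2344 million.
After the change m₂ = (1 + 0.151) / (0.042 + 0.047 + 0.151) ≈ 4.7958, so M₂ = 4.7958 × 88 = 422.0304 million.
ΔM = M₂ − M₁ = 422.0304 − 219.2344 = 202.796 million.

$202.8 million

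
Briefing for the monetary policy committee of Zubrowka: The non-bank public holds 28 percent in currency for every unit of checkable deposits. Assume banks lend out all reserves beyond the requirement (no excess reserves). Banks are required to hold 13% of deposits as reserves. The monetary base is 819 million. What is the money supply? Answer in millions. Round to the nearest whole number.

The money multiplier is m = (1 + c) / (rr + c) = (1 + 0.28) / (0.13 + 0.28) ≈ 3.1220.
So M = m × MB = 3.1220 × 819 = 2556.918 million.

2557 million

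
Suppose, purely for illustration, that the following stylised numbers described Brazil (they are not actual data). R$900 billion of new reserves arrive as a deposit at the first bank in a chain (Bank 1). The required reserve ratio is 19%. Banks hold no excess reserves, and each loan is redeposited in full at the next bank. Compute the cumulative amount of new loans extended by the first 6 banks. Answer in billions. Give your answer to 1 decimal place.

Bank i lends (1 − rr)^i of the original deposit: Bank 1 lends 900·0.8100 = 729.0000, Bank 2 lends 900·0.8100² = 590.4900, and so on.
Summing a geometric series: total = 900·[0.8100·(1 − 0.8100^6) / (1 − 0.8100)] ≈ 2753.2046 billion.

R$2753.2 billion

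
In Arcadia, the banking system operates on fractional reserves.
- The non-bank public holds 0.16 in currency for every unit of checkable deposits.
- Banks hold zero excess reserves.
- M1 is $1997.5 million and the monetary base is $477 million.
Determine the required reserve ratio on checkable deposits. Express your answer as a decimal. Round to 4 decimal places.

0.1170

Using m = M/MB = 1997.5/477 ≈ 4.187631. Since m = (1 + c)/(c + rr + e), the denominator satisfies c + rr + e = (1 + c)/m = (1 + 0.16) / 4.187631 ≈ 0.277006.
With c = 0.16 and e = 0, the required reserve ratio on checkable deposits is 0.277006 − 0.16 − 0 = 0.117006.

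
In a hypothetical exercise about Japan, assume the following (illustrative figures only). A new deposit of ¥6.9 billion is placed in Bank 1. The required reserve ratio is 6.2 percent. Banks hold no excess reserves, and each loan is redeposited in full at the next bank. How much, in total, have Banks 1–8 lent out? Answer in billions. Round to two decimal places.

¥41.83 billion

Bank i lends (1 − rr)^i of the original deposit: Bank 1 lends 6.9·0.9380 = 6.4722, Bank 2 lends 6.9·0.9380² ≈ 6.0709, and so on.
Summing a geometric series: total = 6.9·[0.9380·(1 − 0.9380^8) / (1 − 0.9380)] ≈ 41.8323 billion.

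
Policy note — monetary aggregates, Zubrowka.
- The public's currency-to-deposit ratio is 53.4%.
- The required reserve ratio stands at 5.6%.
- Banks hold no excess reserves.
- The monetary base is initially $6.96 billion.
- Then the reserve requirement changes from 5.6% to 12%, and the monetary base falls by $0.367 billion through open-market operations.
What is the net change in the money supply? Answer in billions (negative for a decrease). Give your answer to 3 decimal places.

Before: m₁ = (1 + 0.534) / (0.056 + 0.534) = 2.6, MB₁ = 6.96, so M₁ = 2.6 × 6.96 = 18.096 billion.
After: m₂ = (1 + 0.534) / (0.12 + 0.534) ≈ 2.34557, MB₂ = 6.96 − 0.367 = 6.593, so M₂ = 2.34557 × 6.593 ≈ 15.4643 billion.
ΔM = M₂ − M₁ = 15.4643 − 18.096 = -2.6317 billion.

-2.632 billion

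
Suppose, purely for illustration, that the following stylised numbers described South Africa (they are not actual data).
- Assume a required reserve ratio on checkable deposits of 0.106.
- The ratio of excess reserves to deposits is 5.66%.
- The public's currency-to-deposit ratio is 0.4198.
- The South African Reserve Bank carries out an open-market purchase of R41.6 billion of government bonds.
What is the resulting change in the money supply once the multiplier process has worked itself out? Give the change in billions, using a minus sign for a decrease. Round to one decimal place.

R101.4 billion

The money multiplier is m = (1 + c) / (rr + e + c) = (1 + 0.4198) / (0.106 + 0.0566 + 0.4198) ≈ 2.4378.
The purchase adds 41.6 billion of base, so ΔM = m × ΔMB = 2.4378 × (+41.6) ≈ 101.4125 billion.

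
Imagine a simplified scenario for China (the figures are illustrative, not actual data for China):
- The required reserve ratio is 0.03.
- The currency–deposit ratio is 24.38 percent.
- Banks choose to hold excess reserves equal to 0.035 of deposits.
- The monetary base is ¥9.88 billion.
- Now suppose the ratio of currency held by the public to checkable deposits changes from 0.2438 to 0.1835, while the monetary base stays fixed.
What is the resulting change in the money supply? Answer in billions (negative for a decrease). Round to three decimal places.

Initially m₁ = (1 + 0.2438) / (0.03 + 0.035 + 0.2438) ≈ 4.02785, so M₁ = 4.02785 × 9.88 ≈ 39.7952 billion.
After the change m₂ = (1 + 0.1835) / (0.03 + 0.035 + 0.1835) ≈ 4.76258, so M₂ = 4.76258 × 9.88 ≈ 47.0543 billion.
ΔM = M₂ − M₁ = 47.0543 − 39.7952 = 7.2591 billion.

¥7.259 billion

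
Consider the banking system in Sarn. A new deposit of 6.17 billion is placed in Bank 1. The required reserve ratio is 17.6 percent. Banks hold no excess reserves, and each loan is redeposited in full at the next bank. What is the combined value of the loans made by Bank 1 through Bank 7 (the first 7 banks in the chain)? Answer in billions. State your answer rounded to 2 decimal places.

Bank i lends (1 − rr)^i of the original deposit: Bank 1 lends 6.17·0.8240 ≈ 5.0841, Bank 2 lends 6.17·0.8240² ≈ 4.1893, and so on.
Summing a geometric series: total = 6.17·[0.8240·(1 − 0.8240^7) / (1 − 0.8240)] ≈ 21.4362 billion.

21.44 billion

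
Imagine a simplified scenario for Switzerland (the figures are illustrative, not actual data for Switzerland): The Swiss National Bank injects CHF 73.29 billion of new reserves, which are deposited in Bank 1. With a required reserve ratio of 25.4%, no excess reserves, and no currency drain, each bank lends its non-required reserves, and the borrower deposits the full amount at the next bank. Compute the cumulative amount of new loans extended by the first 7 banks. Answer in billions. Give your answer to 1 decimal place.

Bank i lends (1 − rr)^i of the original deposit: Bank 1 lends 73.29·0.7460 ≈ 54.6743, Bank 2 lends 73.29·0.7460² ≈ 40.7871, and so on.
Summing a geometric series: total = 73.29·[0.7460·(1 − 0.7460^7) / (1 − 0.7460)] ≈ 187.5761 billion.

CHF 187.6 billion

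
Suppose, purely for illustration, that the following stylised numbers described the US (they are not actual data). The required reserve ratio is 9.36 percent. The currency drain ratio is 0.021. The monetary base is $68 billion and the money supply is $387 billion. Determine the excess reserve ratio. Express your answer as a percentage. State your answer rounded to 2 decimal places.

Using m = M/MB = 387/68 ≈ 5.691176. Since m = (1 + c)/(c + rr + e), the denominator satisfies c + rr + e = (1 + c)/m = (1 + 0.021) / 5.691176 ≈ 0.179401.
With c = 0.021 and rr = 0.0936, the excess reserve ratio is 0.179401 − 0.021 − 0.0936 = 0.064801.

6.48%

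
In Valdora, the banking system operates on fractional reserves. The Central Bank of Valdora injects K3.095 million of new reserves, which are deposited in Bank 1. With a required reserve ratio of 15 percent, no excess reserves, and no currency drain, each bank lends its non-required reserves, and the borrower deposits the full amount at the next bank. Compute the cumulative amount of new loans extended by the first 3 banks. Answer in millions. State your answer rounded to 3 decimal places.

Bank i lends (1 − rr)^i of the original deposit: Bank 1 lends 3.095·0.8500 ≈ 2.6307, Bank 2 lends 3.095·0.8500² ≈ 2.2361, and so on.
Summing a geometric series: total = 3.095·[0.8500·(1 − 0.8500^3) / (1 − 0.8500)] ≈ 6.7676 million.

K6.768 million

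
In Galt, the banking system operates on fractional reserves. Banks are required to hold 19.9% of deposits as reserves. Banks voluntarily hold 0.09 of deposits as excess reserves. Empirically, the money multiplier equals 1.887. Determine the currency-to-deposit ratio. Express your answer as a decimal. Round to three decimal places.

0.513

Using m = 1.887. From m = (1 + c)/(c + rr + e), rearranging gives 1 + c = m·(c + rr + e), so c·(1 − m) = m·(rr + e) − 1.
Hence c = [m·(rr + e) − 1]/(1 − m) = [1.887 × (0.199 + 0.09) − 1] / (1 − 1.887) ≈ 0.512578.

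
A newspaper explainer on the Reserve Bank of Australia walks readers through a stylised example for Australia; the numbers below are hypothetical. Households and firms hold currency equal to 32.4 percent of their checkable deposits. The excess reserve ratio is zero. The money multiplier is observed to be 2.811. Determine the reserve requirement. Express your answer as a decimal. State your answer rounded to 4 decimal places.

Using m = 2.811. Since m = (1 + c)/(c + rr + e), the denominator satisfies c + rr + e = (1 + c)/m = (1 + 0.324) / 2.811 ≈ 0.471007.
With c = 0.324 and e = 0, the reserve requirement is 0.471007 − 0.324 − 0 = 0.147007.

0.1470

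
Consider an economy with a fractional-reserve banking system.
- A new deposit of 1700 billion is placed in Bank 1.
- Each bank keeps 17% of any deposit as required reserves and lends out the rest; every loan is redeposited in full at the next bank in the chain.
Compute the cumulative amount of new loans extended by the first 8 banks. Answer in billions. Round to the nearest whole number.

Bank i lends (1 − rr)^i of the original deposit: Bank 1 lends 1700·0.8300 = 1411.0000, Bank 2 lends 1700·0.8300² = 1171.1300, and so on.
Summing a geometric series: total = 1700·[0.8300·(1 − 0.8300^8) / (1 − 0.8300)] ≈ 6430.5974 billion.

6431 billion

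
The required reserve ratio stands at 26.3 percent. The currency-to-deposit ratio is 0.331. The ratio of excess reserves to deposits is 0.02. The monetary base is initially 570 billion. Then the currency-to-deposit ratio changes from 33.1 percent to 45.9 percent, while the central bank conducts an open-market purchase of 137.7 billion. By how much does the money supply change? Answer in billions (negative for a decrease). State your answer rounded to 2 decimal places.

155.94 billion

Before: m₁ = (1 + 0.331) / (0.263 + 0.02 + 0.331) ≈ 2.167752, MB₁ = 570, so M₁ = 2.167752 × 570 ≈ 1235.6186 billion.
After: m₂ = (1 + 0.459) / (0.263 + 0.02 + 0.459) ≈ 1.966307, MB₂ = 570 + 137.7 = 707.7, so M₂ = 1.966307 × 707.7 ≈ 1391.5555 billion.
ΔM = M₂ − M₁ = 1391.5555 − 1235.6186 = 155.9369 billion.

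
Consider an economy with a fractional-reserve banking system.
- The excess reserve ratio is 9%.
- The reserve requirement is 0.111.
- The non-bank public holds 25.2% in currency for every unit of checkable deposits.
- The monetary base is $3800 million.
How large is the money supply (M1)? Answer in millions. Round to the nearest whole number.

$10502 million

The money multiplier is m = (1 + c) / (rr + e + c) = (1 + 0.252) / (0.111 + 0.09 + 0.252) ≈ 2.76380.
So M = m × MB = 2.76380 × 3800 = 10502.44 million.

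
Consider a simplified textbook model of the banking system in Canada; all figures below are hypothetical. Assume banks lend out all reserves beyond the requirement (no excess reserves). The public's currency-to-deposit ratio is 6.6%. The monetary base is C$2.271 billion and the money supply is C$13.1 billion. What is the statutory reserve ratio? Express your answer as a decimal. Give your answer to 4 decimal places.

0.1188

Using m = M/MB = 13.1/2.271 ≈ 5.768384. Since m = (1 + c)/(c + rr + e), the denominator satisfies c + rr + e = (1 + c)/m = (1 + 0.066) / 5.768384 ≈ 0.184800.
With c = 0.066 and e = 0, the statutory reserve ratio is 0.184800 − 0.066 − 0 = 0.1188.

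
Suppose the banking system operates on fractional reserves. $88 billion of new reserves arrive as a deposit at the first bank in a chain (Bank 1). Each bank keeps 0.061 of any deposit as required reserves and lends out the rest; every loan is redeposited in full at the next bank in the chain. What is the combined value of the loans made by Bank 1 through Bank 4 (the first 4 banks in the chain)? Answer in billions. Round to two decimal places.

Bank i lends (1 − rr)^i of the original deposit: Bank 1 lends 88·0.9390 = 82.6320, Bank 2 lends 88·0.9390² ≈ 77.5914, and so on.
Summing a geometric series: total = 88·[0.9390·(1 − 0.9390^4) / (1 − 0.9390)] ≈ 301.4958 billion.

$301.50 billion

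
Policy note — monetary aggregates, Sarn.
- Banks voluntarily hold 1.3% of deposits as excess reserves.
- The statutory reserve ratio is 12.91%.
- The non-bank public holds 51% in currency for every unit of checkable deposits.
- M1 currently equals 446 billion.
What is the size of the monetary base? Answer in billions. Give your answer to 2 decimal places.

192.61 billion

The money multiplier is m = (1 + c) / (rr + e + c) = (1 + 0.51) / (0.1291 + 0.013 + 0.51) ≈ 2.315596.
MB = M / m = 446 / 2.315596 ≈ 192.607 billion.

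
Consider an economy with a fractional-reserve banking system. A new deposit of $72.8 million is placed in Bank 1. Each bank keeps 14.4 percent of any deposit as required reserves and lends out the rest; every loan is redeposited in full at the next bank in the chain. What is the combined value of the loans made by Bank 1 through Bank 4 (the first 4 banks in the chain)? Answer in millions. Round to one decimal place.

Bank i lends (1 − rr)^i of the original deposit: Bank 1 lends 72.8·0.8560 = 62.3168, Bank 2 lends 72.8·0.8560² ≈ 53.3432, and so on.
Summing a geometric series: total = 72.8·[0.8560·(1 − 0.8560^4) / (1 − 0.8560)] ≈ 200.4082 million.

$200.4 million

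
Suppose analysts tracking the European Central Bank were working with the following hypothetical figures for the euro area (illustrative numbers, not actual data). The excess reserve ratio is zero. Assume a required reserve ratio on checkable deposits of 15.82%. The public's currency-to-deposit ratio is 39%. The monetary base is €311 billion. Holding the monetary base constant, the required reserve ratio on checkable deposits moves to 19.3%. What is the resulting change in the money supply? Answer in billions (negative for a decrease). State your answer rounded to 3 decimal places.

-47.070 billion

Initially m₁ = (1 + 0.39) / (0.1582 + 0.39) ≈ 2.5355710, so M₁ = 2.5355710 × 311 ≈ 788.5626 billion.
After the change m₂ = (1 + 0.39) / (0.193 + 0.39) ≈ 2.3842196, so M₂ = 2.3842196 × 311 ≈ 741.4923 billion.
ΔM = M₂ − M₁ = 741.4923 − 788.5626 = -47.0703 billion.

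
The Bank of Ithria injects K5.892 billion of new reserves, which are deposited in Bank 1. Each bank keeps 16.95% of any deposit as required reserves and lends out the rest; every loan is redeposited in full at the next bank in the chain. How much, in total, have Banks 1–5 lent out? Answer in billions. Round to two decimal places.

Bank i lends (1 − rr)^i of the original deposit: Bank 1 lends 5.892·0.8305 ≈ 4.8933, Bank 2 lends 5.892·0.8305² ≈ 4.0639, and so on.
Summing a geometric series: total = 5.892·[0.8305·(1 − 0.8305^5) / (1 − 0.8305)] ≈ 17.4631 billion.

K17.46 billion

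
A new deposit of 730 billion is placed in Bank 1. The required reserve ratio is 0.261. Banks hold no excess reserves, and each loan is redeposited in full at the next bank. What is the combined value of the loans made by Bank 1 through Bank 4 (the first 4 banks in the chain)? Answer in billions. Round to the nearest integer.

1450 billion

Bank i lends (1 − rr)^i of the original deposit: Bank 1 lends 730·0.7390 = 539.4700, Bank 2 lends 730·0.7390² ≈ 398.6683, and so on.
Summing a geometric series: total = 730·[0.7390·(1 − 0.7390^4) / (1 − 0.7390)] ≈ 1450.4754 billion.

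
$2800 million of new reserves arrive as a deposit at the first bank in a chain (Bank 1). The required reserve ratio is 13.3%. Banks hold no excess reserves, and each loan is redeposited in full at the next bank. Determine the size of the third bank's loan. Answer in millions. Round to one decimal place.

$1824.8 million

Each bank lends a fraction (1 − rr) = 0.8670 of the deposit it receives, so Bank 3 receives 2800·0.8670^2 and lends 2800·0.8670^3 ≈ 1824.8002 million.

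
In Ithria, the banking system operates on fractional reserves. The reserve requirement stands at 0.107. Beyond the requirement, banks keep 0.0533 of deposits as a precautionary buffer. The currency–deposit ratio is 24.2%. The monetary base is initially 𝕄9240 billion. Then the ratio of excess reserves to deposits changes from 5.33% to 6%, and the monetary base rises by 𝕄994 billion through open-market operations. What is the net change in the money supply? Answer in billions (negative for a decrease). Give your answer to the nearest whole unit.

𝕄2551 billion

Before: m₁ = (1 + 0.242) / (0.107 + 0.0533 + 0.242) ≈ 3.087248, MB₁ = 9240, so M₁ = 3.087248 × 9240 ≈ 28526.1715 billion.
After: m₂ = (1 + 0.242) / (0.107 + 0.06 + 0.242) ≈ 3.036675, MB₂ = 9240 + 994 = 10234, so M₂ = 3.036675 × 10234 ≈ 31077.3319 billion.
ΔM = M₂ − M₁ = 31077.3319 − 28526.1715 = 2551.1604 billion.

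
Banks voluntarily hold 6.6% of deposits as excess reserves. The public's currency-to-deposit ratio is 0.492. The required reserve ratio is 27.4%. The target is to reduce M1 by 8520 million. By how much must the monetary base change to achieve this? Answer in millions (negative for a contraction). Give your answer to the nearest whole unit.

-4751 million

The money multiplier is m = (1 + c) / (rr + e + c) = (1 + 0.492) / (0.274 + 0.066 + 0.492) ≈ 1.79327.
ΔMB = ΔM / m = (−8520) / 1.79327 ≈ -4751.0972 million.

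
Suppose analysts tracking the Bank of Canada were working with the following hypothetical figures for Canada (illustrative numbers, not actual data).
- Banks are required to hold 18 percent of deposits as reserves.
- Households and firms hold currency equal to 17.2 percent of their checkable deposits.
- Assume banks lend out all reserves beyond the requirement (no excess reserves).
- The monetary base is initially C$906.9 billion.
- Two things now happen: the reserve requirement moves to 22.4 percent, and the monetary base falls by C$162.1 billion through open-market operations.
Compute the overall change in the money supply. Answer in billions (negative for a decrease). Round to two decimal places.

-815.26 billion

Before: m₁ = (1 + 0.172) / (0.18 + 0.172) ≈ 3.329545, MB₁ = 906.9, so M₁ = 3.329545 × 906.9 ≈ 3019.5644 billion.
After: m₂ = (1 + 0.172) / (0.224 + 0.172) ≈ 2.959596, MB₂ = 906.9 − 162.1 = 744.8, so M₂ = 2.959596 × 744.8 ≈ 2204.3071 billion.
ΔM = M₂ − M₁ = 2204.3071 − 3019.5644 = -815.2573 billion.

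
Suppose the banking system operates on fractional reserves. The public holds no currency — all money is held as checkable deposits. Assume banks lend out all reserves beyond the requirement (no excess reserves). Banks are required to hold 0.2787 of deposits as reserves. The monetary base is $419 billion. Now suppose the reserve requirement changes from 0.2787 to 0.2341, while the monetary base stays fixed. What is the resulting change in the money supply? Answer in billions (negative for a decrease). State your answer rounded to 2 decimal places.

$286.42 billion

Initially m₁ = 1 / (0.2787) ≈ 3.588088, so M₁ = 3.588088 × 419 ≈ 1503.4089 billion.
After the change m₂ = 1 / (0.2341) ≈ 4.271679, so M₂ = 4.271679 × 419 ≈ 1789.8335 billion.
ΔM = M₂ − M₁ = 1789.8335 − 1503.4089 = 286.4246 billion.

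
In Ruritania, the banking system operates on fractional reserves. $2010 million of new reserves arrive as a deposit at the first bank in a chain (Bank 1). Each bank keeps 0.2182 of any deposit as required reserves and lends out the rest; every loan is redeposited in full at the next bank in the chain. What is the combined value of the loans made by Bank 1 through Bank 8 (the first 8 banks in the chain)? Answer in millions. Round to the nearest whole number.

$6197 million

Bank i lends (1 − rr)^i of the original deposit: Bank 1 lends 2010·0.7818 = 1571.4180, Bank 2 lends 2010·0.7818² ≈ 1228.5346, and so on.
Summing a geometric series: total = 2010·[0.7818·(1 − 0.7818^8) / (1 − 0.7818)] ≈ 6196.6485 million.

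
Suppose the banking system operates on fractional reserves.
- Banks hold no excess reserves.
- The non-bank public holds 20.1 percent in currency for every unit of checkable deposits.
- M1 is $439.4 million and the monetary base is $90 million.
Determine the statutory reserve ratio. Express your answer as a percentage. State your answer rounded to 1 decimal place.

4.5%

Using m = M/MB = 439.4/90 ≈ 4.882222. Since m = (1 + c)/(c + rr + e), the denominator satisfies c + rr + e = (1 + c)/m = (1 + 0.201) / 4.882222 ≈ 0.245995.
With c = 0.201 and e = 0, the statutory reserve ratio is 0.245995 − 0.201 − 0 = 0.044995.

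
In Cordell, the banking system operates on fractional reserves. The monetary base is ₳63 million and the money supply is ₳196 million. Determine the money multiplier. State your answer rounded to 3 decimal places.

3.111

The money multiplier is m = M / MB = 196 / 63 ≈ 3.11111.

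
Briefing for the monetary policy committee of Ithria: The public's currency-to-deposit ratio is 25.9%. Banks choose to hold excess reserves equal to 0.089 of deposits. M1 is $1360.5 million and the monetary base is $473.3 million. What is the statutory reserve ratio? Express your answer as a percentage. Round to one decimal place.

9.0%

Using m = M/MB = 1360.5/473.3 ≈ 2.874498. Since m = (1 + c)/(c + rr + e), the denominator satisfies c + rr + e = (1 + c)/m = (1 + 0.259) / 2.874498 ≈ 0.437990.
With c = 0.259 and e = 0.089, the statutory reserve ratio is 0.437990 − 0.259 − 0.089 = 0.08999.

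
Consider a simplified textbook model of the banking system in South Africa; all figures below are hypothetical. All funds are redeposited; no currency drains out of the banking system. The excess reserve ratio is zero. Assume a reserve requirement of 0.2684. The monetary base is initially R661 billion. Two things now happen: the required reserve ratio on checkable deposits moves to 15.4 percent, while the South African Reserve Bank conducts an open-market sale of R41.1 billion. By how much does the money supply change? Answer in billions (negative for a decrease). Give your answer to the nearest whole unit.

Before: m₁ = 1 / (0.2684) ≈ 3.7258, MB₁ = 661, so M₁ = 3.7258 × 661 = 2462.7538 billion.
After: m₂ = 1 / (0.154) ≈ 6.4935, MB₂ = 661 − 41.1 = 619.9, so M₂ = 6.4935 × 619.9 ≈ 4025.3206 billion.
ΔM = M₂ − M₁ = 4025.3206 − 2462.7538 = 1562.5668 billion.

R1563 billion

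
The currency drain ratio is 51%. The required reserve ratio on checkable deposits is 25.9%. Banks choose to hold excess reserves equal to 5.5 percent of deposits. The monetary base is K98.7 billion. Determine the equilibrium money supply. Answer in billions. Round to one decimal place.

K180.9 billion

The money multiplier is m = (1 + c) / (rr + e + c) = (1 + 0.51) / (0.259 + 0.055 + 0.51) ≈ 1.8325.
So M = m × MB = 1.8325 × 98.7 ≈ 180.8678 billion.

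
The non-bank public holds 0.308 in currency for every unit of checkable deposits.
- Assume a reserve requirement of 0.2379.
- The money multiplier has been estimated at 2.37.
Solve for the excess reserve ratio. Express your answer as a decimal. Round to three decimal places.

Using m = 2.37. Since m = (1 + c)/(c + rr + e), the denominator satisfies c + rr + e = (1 + c)/m = (1 + 0.308) / 2.37 ≈ 0.551899.
With c = 0.308 and rr = 0.2379, the excess reserve ratio is 0.551899 − 0.308 − 0.2379 = 0.005999.

0.006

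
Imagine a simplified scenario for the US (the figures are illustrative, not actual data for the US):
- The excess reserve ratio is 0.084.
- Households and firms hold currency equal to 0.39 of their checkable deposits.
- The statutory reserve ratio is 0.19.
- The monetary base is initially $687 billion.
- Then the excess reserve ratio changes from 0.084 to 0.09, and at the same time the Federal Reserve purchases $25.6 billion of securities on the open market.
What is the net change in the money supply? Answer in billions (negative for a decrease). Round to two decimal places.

Before: m₁ = (1 + 0.39) / (0.19 + 0.084 + 0.39) ≈ 2.093373, MB₁ = 687, so M₁ = 2.093373 × 687 ≈ 1438.1473 billion.
After: m₂ = (1 + 0.39) / (0.19 + 0.09 + 0.39) ≈ 2.074627, MB₂ = 687 + 25.6 = 712.6, so M₂ = 2.074627 × 712.6 ≈ 1478.3792 billion.
ΔM = M₂ − M₁ = 1478.3792 − 1438.1473 = 40.2319 billion.

$40.23 billion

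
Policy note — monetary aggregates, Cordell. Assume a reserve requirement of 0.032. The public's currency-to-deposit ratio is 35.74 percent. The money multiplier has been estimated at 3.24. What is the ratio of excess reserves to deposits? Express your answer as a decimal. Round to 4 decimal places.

Using m = 3.24. Since m = (1 + c)/(c + rr + e), the denominator satisfies c + rr + e = (1 + c)/m = (1 + 0.3574) / 3.24 ≈ 0.418951.
With c = 0.3574 and rr = 0.032, the ratio of excess reserves to deposits is 0.418951 − 0.3574 − 0.032 = 0.029551.

0.0296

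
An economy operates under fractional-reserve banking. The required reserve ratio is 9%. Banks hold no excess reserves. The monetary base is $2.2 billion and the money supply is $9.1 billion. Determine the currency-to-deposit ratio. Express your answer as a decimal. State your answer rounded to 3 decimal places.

Using m = M/MB = 9.1/2.2 ≈ 4.136364. From m = (1 + c)/(c + rr + e), rearranging gives 1 + c = m·(c + rr + e), so c·(1 − m) = m·(rr + e) − 1.
Hence c = [m·(rr + e) − 1]/(1 − m) = [4.136364 × (0.09 + 0) − 1] / (1 − 4.136364) ≈ 0.200145.

0.200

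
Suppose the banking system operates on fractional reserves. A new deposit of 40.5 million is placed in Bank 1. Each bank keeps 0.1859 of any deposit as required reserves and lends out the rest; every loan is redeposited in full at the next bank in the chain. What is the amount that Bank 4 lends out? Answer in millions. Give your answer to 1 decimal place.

17.8 million

Each bank lends a fraction (1 − rr) = 0.8141 of the deposit it receives, so Bank 4 receives 40.5·0.8141^3 and lends 40.5·0.8141^4 ≈ 17.7896 million.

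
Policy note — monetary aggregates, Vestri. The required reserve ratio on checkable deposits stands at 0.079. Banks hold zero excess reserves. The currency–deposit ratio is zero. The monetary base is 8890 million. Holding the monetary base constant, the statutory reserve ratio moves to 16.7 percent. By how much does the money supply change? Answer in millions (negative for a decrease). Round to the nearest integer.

Initially m₁ = 1 / (0.079) ≈ 12.65823, so M₁ = 12.65823 × 8890 = 112531.6647 million.
After the change m₂ = 1 / (0.167) ≈ 5.98802, so M₂ = 5.98802 × 8890 = 53233.4978 million.
ΔM = M₂ − M₁ = 53233.4978 − 112531.6647 = -59298.1669 million.

-59298 million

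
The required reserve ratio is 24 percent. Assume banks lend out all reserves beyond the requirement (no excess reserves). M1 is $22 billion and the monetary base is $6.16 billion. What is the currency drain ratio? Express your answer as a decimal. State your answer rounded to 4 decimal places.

0.0556

Using m = M/MB = 22/6.16 ≈ 3.571429. From m = (1 + c)/(c + rr + e), rearranging gives 1 + c = m·(c + rr + e), so c·(1 − m) = m·(rr + e) − 1.
Hence c = [m·(rr + e) − 1]/(1 − m) = [3.571429 × (0.24 + 0) − 1] / (1 − 3.571429) ≈ 0.055556.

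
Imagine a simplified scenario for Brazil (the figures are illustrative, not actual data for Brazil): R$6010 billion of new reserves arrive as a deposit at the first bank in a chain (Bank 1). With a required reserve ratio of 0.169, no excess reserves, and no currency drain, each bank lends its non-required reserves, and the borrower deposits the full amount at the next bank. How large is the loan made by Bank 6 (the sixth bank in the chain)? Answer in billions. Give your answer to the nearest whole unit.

R$1979 billion

Each bank lends a fraction (1 − rr) = 0.8310 of the deposit it receives, so Bank 6 receives 6010·0.8310^5 and lends 6010·0.8310^6 ≈ 1979.1587 billion.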